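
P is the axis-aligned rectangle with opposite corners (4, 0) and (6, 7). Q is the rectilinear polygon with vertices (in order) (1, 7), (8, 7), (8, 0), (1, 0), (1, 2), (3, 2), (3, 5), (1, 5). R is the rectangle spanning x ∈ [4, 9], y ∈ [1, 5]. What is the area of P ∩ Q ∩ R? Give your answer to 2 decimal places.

8.00

The intersection is the polygon with vertices (4,5), (6,5), (6,1), (4,1).
By the shoelace formula its area is 8.00.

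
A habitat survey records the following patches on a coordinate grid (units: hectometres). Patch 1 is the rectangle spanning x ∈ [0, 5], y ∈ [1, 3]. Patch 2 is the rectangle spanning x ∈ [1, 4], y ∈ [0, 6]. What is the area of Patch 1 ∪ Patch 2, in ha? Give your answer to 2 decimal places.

22.00

By inclusion–exclusion:
Individual areas: |Patch 1| = 10, |Patch 2| = 18.
|Patch 1∩Patch 2|: x∈[1,4], y∈[1,3] → 3·2 = 6.
|Patch 1 ∪ Patch 2| = 28 − 6 = 22.00.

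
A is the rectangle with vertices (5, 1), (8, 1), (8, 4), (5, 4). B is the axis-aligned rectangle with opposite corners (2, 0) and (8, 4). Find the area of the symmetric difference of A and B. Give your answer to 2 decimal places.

|A∩B|: x∈[5,8], y∈[1,4] → 3·3 = 9.
|A △ B| = |A| + |B| − 2·|A∩B| = 9 + 24 − 18 = 15.00.

15.00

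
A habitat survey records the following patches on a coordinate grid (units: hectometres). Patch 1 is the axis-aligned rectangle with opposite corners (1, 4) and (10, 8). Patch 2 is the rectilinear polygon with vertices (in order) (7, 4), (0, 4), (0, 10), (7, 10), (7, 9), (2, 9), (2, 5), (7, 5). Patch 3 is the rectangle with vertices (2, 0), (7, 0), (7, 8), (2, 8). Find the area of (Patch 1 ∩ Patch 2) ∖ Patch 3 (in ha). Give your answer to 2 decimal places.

|Patch 1 ∩ Patch 2| = 9.
|(Patch 1 ∩ Patch 2) ∩ Patch 3| = 5.
|(Patch 1 ∩ Patch 2) ∖ Patch 3| = 9 − 5 = 4.00.

4.00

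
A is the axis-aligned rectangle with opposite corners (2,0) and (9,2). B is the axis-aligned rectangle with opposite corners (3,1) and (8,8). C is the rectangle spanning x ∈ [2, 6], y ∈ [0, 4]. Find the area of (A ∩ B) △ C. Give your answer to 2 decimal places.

15.00

|A ∩ B| = 5.
|(A ∩ B) ∩ C| = 3.
|(A ∩ B) △ C| = 5 + 16 − 6 = 15.00.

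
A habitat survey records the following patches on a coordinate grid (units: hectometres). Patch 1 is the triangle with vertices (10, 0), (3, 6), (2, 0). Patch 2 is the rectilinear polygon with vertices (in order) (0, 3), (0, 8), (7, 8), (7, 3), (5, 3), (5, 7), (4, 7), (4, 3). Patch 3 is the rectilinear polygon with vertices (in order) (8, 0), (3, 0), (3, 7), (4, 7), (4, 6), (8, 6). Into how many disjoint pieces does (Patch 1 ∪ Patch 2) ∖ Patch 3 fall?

2

(Patch 1 ∪ Patch 2) ∖ Patch 3 splits into 2 disjoint pieces (area 1.7143, area 23.25).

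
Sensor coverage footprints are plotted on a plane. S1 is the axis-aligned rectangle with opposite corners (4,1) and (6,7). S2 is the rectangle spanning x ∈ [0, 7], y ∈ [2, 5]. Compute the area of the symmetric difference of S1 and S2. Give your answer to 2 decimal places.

|S1∩S2|: x∈[4,6], y∈[2,5] → 2·3 = 6.
|S1 △ S2| = |S1| + |S2| − 2·|S1∩S2| = 12 + 21 − 12 = 21.00.

21.00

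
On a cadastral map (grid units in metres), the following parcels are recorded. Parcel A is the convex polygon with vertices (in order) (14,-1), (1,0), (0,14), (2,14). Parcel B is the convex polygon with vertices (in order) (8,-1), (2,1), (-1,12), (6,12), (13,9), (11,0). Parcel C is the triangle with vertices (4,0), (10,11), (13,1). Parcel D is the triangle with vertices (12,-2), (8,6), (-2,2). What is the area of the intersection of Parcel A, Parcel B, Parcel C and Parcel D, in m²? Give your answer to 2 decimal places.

20.37

The intersection is the polygon with vertices (7.07,5.628), (8,6), (10.632,0.737), (4.75,0.083), (4.154,0.282).
By the shoelace formula its area is 20.37.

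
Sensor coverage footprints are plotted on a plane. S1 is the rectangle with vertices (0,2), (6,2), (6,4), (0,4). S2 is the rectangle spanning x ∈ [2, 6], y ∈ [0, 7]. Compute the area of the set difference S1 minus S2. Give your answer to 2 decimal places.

|S1∩S2|: x∈[2,6], y∈[2,4] → 4·2 = 8.
|S1| = 12.
|S1 ∖ S2| = |S1| − |S1∩S2| = 12 − 8 = 4.00.

4.00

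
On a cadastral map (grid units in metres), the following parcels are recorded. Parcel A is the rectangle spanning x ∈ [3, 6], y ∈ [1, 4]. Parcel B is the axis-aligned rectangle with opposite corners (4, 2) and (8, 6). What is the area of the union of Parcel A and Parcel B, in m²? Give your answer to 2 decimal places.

By inclusion–exclusion:
Individual areas: |Parcel A| = 9, |Parcel B| = 16.
|Parcel A∩Parcel B|: x∈[4,6], y∈[2,4] → 2·2 = 4.
|Parcel A ∪ Parcel B| = 25 − 4 = 21.00.

21.00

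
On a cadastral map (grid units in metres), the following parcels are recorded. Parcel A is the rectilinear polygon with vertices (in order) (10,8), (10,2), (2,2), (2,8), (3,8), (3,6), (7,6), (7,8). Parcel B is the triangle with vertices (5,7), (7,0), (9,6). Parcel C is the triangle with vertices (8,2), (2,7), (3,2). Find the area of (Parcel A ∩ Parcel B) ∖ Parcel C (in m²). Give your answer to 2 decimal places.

9.09

|Parcel A ∩ Parcel B| = 10.4048.
|(Parcel A ∩ Parcel B) ∩ Parcel C| = 1.3142.
|(Parcel A ∩ Parcel B) ∖ Parcel C| = 10.4048 − 1.3142 = 9.09.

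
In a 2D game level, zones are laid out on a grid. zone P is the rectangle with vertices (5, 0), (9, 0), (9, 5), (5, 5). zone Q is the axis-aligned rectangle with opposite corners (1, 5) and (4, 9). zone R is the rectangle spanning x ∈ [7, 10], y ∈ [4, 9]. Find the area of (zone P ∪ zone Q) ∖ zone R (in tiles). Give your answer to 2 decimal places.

|zone P ∪ zone Q| = 32.
|(zone P ∪ zone Q) ∩ zone R| = 2.
|(zone P ∪ zone Q) ∖ zone R| = 32 − 2 = 30.00.

30.00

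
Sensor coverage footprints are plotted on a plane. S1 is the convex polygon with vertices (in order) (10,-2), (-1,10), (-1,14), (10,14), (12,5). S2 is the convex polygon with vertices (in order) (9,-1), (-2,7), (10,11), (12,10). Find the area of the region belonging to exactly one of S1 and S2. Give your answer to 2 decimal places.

80.94

|S1| = 126, |S2| = 82.5, |S1∩S2| = 63.78.
|S1 △ S2| = |S1| + |S2| − 2·|S1∩S2| = 126 + 82.5 − 127.56 = 80.94.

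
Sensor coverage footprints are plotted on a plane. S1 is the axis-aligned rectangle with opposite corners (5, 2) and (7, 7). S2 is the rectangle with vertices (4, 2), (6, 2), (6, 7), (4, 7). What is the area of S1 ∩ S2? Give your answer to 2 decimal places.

|S1∩S2|: x∈[5,6], y∈[2,7] → 1·5 = 5.

5.00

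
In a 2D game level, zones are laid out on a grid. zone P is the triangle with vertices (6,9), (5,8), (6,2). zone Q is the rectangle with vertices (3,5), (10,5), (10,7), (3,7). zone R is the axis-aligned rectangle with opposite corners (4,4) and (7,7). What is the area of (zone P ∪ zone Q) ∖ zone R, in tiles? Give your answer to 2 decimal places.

9.75

|zone P ∪ zone Q| = 16.1667.
|(zone P ∪ zone Q) ∩ zone R| = 6.4167.
|(zone P ∪ zone Q) ∖ zone R| = 16.1667 − 6.4167 = 9.75.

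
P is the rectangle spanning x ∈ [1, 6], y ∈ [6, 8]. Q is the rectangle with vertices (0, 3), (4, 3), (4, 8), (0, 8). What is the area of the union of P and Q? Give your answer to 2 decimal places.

24.00

By inclusion–exclusion:
Individual areas: |P| = 10, |Q| = 20.
|P∩Q|: x∈[1,4], y∈[6,8] → 3·2 = 6.
|P ∪ Q| = 30 − 6 = 24.00.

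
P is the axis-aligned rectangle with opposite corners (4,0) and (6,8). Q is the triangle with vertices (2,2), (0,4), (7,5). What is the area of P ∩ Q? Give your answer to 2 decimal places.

1.83

The intersection is the polygon with vertices (6,4.4), (4,3.2), (4,4.571), (6,4.857).
By the shoelace formula its area is 1.83.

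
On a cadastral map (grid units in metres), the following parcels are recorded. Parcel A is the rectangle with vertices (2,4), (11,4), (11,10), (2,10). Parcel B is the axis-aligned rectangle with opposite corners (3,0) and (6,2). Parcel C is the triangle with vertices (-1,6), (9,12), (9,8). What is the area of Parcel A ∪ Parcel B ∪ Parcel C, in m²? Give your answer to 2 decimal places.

By inclusion–exclusion:
Individual areas: |Parcel A| = 54, |Parcel B| = 6, |Parcel C| = 20.
|Parcel A∩Parcel B| = 0 (no overlap).
|Parcel A∩Parcel C| = 14.8667.
|Parcel B∩Parcel C| = 0.
|Parcel A∩Parcel B∩Parcel C| = 0.
|Parcel A ∪ Parcel B ∪ Parcel C| = 80 − 14.8667 + 0 = 65.13.

65.13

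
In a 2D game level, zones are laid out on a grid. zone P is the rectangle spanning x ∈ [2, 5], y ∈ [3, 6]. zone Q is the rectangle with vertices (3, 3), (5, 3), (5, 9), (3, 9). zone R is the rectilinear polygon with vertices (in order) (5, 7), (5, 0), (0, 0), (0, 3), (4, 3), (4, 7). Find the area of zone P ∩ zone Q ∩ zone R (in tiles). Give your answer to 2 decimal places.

3.00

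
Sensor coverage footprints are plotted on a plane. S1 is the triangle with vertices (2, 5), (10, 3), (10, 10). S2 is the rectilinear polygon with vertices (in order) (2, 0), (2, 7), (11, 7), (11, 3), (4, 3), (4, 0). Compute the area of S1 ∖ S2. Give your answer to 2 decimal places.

|S1| = 28, |S1∩S2| = 20.8.
|S1 ∖ S2| = |S1| − |S1∩S2| = 28 − 20.8 = 7.20.

7.20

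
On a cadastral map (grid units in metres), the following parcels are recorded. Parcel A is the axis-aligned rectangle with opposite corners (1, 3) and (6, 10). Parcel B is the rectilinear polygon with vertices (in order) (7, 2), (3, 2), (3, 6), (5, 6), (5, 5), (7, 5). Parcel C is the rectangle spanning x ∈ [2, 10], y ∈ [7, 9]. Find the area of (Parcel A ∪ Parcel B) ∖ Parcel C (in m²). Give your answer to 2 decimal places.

|Parcel A ∪ Parcel B| = 41.
|(Parcel A ∪ Parcel B) ∩ Parcel C| = 8.
|(Parcel A ∪ Parcel B) ∖ Parcel C| = 41 − 8 = 33.00.

33.00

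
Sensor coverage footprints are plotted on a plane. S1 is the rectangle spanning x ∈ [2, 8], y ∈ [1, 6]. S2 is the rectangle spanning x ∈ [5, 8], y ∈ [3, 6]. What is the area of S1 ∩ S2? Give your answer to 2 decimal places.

9.00

|S1∩S2|: x∈[5,8], y∈[3,6] → 3·3 = 9.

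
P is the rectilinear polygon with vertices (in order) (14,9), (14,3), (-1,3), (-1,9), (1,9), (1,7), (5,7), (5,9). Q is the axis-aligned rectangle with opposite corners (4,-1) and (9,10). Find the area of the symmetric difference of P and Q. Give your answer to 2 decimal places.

81.00

|P| = 82, |Q| = 55, |P∩Q| = 28.
|P △ Q| = |P| + |Q| − 2·|P∩Q| = 82 + 55 − 56 = 81.00.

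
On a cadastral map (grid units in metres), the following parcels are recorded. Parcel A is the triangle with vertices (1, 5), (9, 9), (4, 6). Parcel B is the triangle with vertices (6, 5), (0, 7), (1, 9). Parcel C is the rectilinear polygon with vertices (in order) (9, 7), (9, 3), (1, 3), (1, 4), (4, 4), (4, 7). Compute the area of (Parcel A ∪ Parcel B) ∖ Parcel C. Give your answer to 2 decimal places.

7.15

|Parcel A ∪ Parcel B| = 8.5419.
|(Parcel A ∪ Parcel B) ∩ Parcel C| = 1.3919.
|(Parcel A ∪ Parcel B) ∖ Parcel C| = 8.5419 − 1.3919 = 7.15.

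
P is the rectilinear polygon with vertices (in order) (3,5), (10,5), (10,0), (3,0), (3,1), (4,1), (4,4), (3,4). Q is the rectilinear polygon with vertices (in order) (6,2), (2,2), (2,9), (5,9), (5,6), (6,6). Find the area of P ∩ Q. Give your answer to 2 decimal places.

7.00

The intersection is the polygon with vertices (6,5), (6,2), (4,2), (4,4), (3,4), (3,5).
By the shoelace formula its area is 7.00.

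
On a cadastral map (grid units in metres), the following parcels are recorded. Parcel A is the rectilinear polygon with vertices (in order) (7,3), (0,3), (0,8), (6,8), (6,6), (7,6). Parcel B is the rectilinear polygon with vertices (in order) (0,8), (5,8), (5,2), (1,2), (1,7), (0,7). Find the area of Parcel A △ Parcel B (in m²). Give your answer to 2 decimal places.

16.00

|Parcel A| = 33, |Parcel B| = 25, |Parcel A∩Parcel B| = 21.
|Parcel A △ Parcel B| = |Parcel A| + |Parcel B| − 2·|Parcel A∩Parcel B| = 33 + 25 − 42 = 16.00.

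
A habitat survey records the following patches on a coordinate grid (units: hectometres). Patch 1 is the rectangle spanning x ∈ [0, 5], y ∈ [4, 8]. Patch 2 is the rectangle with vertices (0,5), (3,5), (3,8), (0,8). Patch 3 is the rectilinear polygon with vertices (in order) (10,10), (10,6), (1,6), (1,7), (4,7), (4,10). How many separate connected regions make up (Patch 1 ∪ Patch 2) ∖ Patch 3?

(Patch 1 ∪ Patch 2) ∖ Patch 3 is a single connected region.

1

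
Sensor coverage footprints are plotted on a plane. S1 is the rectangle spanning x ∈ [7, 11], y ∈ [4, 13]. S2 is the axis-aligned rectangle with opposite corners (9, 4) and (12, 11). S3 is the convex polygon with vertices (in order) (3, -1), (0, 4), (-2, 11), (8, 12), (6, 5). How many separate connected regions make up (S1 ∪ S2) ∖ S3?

(S1 ∪ S2) ∖ S3 is a single connected region.

1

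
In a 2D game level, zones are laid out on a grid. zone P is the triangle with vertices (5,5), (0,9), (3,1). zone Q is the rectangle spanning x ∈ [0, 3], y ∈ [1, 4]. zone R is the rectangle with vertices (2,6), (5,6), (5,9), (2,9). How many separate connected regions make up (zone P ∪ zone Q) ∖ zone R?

1

(zone P ∪ zone Q) ∖ zone R is a single connected region.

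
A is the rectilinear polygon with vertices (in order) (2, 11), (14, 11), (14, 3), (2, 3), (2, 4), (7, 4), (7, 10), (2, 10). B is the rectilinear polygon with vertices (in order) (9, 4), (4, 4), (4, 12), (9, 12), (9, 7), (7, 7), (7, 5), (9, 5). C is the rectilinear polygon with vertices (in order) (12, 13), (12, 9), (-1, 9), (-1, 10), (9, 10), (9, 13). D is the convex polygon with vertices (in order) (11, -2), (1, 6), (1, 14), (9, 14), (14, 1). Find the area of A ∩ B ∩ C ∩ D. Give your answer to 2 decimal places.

2.00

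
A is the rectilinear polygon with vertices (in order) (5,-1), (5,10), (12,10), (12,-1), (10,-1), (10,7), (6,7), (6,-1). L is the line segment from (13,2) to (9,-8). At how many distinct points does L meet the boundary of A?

2

The segment meets the boundary at (11.8,-1), (12,-0.5).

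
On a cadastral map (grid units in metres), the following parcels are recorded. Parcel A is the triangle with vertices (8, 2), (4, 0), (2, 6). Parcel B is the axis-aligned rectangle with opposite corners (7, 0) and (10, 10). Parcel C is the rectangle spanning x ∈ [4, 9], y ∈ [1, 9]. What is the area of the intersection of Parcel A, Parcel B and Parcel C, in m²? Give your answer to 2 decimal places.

The intersection is the polygon with vertices (7,2.667), (8,2), (7,1.5).
By the shoelace formula its area is 0.58.

0.58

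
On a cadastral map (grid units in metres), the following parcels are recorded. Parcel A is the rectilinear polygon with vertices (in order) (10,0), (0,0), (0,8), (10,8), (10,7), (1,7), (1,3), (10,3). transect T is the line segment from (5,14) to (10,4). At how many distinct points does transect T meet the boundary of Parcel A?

2

The segment meets the boundary at (8.5,7), (8,8).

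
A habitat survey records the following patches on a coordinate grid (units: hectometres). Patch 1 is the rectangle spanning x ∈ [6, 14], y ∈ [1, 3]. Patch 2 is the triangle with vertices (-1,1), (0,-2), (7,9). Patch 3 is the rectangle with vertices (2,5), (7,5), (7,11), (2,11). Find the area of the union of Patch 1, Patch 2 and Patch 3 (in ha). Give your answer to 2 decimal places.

By inclusion–exclusion:
Individual areas: |Patch 1| = 16, |Patch 2| = 16, |Patch 3| = 30.
|Patch 1∩Patch 2| = 0.
|Patch 1∩Patch 3| = 0 (no overlap).
|Patch 2∩Patch 3| = 2.9091.
|Patch 1∩Patch 2∩Patch 3| = 0.
|Patch 1 ∪ Patch 2 ∪ Patch 3| = 62 − 2.9091 + 0 = 59.09.

59.09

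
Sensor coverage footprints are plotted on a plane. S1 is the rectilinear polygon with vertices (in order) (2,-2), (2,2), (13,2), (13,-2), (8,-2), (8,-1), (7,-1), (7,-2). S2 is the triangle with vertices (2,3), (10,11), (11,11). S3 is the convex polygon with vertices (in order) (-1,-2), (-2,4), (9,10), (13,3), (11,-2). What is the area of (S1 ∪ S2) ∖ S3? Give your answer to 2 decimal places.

|S1 ∪ S2| = 47.
|(S1 ∪ S2) ∩ S3| = 41.0368.
|(S1 ∪ S2) ∖ S3| = 47 − 41.0368 = 5.96.

5.96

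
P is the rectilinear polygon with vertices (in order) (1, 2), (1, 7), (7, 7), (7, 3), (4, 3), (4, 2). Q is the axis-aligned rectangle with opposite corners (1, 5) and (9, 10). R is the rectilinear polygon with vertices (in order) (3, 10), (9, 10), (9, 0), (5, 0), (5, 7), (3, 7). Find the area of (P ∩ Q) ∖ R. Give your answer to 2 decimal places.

|P ∩ Q| = 12.
|(P ∩ Q) ∩ R| = 4.
|(P ∩ Q) ∖ R| = 12 − 4 = 8.00.

8.00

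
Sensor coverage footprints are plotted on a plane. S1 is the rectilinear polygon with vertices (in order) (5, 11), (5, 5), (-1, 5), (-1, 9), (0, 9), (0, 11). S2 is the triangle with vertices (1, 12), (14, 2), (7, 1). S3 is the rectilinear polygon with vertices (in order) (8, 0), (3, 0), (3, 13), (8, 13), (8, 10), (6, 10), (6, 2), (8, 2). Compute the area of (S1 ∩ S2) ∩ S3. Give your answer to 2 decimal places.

The region (S1 ∩ S2) ∩ S3 is the polygon with vertices (4.818,5), (3,8.333), (3,10.461), (5,8.923), (5,5).
By the shoelace formula its area is 6.35.

6.35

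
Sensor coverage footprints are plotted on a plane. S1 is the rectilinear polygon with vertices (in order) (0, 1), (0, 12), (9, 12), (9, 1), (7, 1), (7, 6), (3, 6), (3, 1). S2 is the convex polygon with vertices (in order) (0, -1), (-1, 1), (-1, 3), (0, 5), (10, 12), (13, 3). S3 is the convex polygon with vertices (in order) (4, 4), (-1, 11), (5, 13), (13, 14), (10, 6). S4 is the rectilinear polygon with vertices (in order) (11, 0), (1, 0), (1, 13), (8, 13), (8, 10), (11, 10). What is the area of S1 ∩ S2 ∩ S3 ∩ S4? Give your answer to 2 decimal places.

20.27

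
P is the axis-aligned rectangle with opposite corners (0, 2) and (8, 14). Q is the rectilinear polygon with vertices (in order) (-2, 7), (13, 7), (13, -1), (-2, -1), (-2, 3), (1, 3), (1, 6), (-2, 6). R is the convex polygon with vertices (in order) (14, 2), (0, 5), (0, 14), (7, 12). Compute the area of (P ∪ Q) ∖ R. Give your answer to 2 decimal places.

|P ∪ Q| = 170.
|(P ∪ Q) ∩ R| = 85.9286.
|(P ∪ Q) ∖ R| = 170 − 85.9286 = 84.07.

84.07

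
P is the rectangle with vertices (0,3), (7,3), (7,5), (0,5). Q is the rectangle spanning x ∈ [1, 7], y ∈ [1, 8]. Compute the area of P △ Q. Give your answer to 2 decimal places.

32.00

|P∩Q|: x∈[1,7], y∈[3,5] → 6·2 = 12.
|P △ Q| = |P| + |Q| − 2·|P∩Q| = 14 + 42 − 24 = 32.00.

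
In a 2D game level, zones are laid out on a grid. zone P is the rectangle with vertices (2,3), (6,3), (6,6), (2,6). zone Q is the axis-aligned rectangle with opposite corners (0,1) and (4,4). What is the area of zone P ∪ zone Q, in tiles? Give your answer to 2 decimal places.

22.00

By inclusion–exclusion:
Individual areas: |zone P| = 12, |zone Q| = 12.
|zone P∩zone Q|: x∈[2,4], y∈[3,4] → 2·1 = 2.
|zone P ∪ zone Q| = 24 − 2 = 22.00.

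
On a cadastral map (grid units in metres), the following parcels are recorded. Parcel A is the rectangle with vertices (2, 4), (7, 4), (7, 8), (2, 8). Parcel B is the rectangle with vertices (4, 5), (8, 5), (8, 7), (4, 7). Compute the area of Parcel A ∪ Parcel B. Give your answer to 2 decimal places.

By inclusion–exclusion:
Individual areas: |Parcel A| = 20, |Parcel B| = 8.
|Parcel A∩Parcel B|: x∈[4,7], y∈[5,7] → 3·2 = 6.
|Parcel A ∪ Parcel B| = 28 − 6 = 22.00.

22.00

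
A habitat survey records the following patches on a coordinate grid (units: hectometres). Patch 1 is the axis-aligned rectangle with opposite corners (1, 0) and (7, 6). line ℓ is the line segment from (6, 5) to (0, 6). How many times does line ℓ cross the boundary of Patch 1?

1

The segment meets the boundary at (1,5.833).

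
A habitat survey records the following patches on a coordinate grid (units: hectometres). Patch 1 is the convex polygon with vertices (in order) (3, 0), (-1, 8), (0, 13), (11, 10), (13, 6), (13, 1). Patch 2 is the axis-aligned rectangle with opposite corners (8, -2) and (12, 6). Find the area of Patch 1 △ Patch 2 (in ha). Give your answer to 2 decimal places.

121.60

|Patch 1| = 132, |Patch 2| = 32, |Patch 1∩Patch 2| = 21.2.
|Patch 1 △ Patch 2| = |Patch 1| + |Patch 2| − 2·|Patch 1∩Patch 2| = 132 + 32 − 42.4 = 121.60.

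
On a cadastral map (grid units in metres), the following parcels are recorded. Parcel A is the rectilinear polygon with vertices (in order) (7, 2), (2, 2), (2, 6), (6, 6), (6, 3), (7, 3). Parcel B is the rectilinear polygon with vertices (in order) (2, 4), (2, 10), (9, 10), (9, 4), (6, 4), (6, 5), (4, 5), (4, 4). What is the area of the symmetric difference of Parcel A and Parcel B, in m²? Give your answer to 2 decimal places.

|Parcel A| = 17, |Parcel B| = 40, |Parcel A∩Parcel B| = 6.
|Parcel A △ Parcel B| = |Parcel A| + |Parcel B| − 2·|Parcel A∩Parcel B| = 17 + 40 − 12 = 45.00.

45.00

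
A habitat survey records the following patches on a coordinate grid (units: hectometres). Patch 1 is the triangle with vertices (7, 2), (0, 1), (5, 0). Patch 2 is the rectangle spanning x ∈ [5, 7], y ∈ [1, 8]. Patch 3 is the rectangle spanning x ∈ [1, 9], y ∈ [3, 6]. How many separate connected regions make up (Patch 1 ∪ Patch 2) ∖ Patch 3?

2

(Patch 1 ∪ Patch 2) ∖ Patch 3 splits into 2 disjoint pieces (area 8.7857, area 4).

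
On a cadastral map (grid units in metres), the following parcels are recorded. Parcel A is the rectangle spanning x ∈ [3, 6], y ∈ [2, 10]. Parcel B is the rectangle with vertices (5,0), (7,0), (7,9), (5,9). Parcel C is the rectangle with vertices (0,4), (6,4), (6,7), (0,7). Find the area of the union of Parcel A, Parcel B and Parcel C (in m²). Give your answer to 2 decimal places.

44.00

By inclusion–exclusion:
Individual areas: |Parcel A| = 24, |Parcel B| = 18, |Parcel C| = 18.
|Parcel A∩Parcel B|: x∈[5,6], y∈[2,9] → 1·7 = 7.
|Parcel A∩Parcel C|: x∈[3,6], y∈[4,7] → 3·3 = 9.
|Parcel B∩Parcel C|: x∈[5,6], y∈[4,7] → 1·3 = 3.
|Parcel A∩Parcel B∩Parcel C| = 3.
|Parcel A ∪ Parcel B ∪ Parcel C| = 60 − 19 + 3 = 44.00.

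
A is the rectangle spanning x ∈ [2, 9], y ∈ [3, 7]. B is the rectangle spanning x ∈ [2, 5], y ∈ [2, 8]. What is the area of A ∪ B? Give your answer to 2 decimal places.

34.00

By inclusion–exclusion:
Individual areas: |A| = 28, |B| = 18.
|A∩B|: x∈[2,5], y∈[3,7] → 3·4 = 12.
|A ∪ B| = 46 − 12 = 34.00.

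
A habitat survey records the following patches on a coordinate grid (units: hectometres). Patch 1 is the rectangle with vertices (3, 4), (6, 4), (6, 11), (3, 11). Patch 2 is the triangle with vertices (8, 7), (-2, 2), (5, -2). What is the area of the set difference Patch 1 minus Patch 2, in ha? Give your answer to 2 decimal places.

|Patch 1| = 21, |Patch 1∩Patch 2| = 3.75.
|Patch 1 ∖ Patch 2| = |Patch 1| − |Patch 1∩Patch 2| = 21 − 3.75 = 17.25.

17.25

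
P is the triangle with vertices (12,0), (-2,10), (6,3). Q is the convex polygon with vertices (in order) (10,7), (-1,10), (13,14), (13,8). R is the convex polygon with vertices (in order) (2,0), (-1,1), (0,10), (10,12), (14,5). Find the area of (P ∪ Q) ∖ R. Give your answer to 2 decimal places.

21.70

|P ∪ Q| = 61.
|(P ∪ Q) ∩ R| = 39.302.
|(P ∪ Q) ∖ R| = 61 − 39.302 = 21.70.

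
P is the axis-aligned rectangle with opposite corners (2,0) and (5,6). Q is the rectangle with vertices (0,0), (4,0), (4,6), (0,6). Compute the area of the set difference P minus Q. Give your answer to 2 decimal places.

6.00

|P∩Q|: x∈[2,4], y∈[0,6] → 2·6 = 12.
|P| = 18.
|P ∖ Q| = |P| − |P∩Q| = 18 − 12 = 6.00.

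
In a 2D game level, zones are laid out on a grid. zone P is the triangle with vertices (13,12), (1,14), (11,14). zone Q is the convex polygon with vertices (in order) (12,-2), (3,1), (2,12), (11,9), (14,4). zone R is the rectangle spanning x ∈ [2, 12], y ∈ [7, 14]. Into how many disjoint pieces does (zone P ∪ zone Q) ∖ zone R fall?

(zone P ∪ zone Q) ∖ zone R splits into 3 disjoint pieces (area 0.0833, area 0.4167, area 78.4697).

3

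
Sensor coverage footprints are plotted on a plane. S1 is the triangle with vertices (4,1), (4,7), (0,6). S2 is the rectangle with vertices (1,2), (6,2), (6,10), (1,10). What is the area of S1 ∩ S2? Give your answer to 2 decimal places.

The intersection is the polygon with vertices (4,7), (4,2), (3.2,2), (1,4.75), (1,6.25).
By the shoelace formula its area is 10.85.

10.85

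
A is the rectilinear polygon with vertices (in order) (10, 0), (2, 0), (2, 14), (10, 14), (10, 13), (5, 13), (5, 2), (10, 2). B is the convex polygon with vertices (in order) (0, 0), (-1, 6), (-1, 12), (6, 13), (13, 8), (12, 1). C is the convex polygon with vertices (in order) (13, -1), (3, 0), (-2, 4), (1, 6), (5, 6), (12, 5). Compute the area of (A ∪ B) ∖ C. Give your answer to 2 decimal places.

|A ∪ B| = 160.5714.
|(A ∪ B) ∩ C| = 64.9282.
|(A ∪ B) ∖ C| = 160.5714 − 64.9282 = 95.64.

95.64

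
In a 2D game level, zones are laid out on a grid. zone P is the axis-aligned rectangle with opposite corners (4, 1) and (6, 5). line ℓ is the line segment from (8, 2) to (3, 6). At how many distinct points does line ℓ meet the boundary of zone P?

The segment meets the boundary at (4.25,5), (6,3.6).

2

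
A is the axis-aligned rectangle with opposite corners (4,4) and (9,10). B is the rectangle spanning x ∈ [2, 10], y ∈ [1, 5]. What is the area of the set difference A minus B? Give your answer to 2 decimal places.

25.00

|A∩B|: x∈[4,9], y∈[4,5] → 5·1 = 5.
|A| = 30.
|A ∖ B| = |A| − |A∩B| = 30 − 5 = 25.00.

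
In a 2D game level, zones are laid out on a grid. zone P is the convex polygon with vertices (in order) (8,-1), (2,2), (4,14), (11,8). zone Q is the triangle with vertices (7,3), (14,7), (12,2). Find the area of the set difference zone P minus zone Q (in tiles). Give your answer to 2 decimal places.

77.07

|zone P| = 79.5, |zone P∩zone Q| = 2.432.
|zone P ∖ zone Q| = |zone P| − |zone P∩zone Q| = 79.5 − 2.432 = 77.07.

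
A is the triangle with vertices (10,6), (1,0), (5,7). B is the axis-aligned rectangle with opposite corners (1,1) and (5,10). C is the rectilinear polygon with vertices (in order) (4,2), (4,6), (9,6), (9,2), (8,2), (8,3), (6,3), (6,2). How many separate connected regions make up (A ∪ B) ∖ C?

(A ∪ B) ∖ C is a single connected region.

1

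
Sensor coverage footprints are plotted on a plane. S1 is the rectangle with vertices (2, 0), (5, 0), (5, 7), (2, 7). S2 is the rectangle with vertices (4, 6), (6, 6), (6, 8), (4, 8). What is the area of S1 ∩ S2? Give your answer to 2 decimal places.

1.00

|S1∩S2|: x∈[4,5], y∈[6,7] → 1·1 = 1.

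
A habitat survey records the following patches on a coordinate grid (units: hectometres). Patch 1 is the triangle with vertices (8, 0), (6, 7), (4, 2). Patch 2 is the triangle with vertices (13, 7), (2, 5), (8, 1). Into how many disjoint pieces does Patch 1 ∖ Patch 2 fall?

2

Patch 1 ∖ Patch 2 splits into 2 disjoint pieces (area 4.7183, area 0.5694).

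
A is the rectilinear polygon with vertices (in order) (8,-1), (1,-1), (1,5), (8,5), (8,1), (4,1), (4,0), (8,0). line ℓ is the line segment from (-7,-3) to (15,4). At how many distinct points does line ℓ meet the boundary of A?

4

The segment meets the boundary at (8,1.773), (5.571,1), (4,0.5), (1,-0.455).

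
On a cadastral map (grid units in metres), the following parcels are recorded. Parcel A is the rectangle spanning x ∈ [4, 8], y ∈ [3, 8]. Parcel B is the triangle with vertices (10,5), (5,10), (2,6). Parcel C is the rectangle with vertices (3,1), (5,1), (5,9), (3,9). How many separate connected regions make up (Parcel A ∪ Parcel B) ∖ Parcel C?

2

(Parcel A ∪ Parcel B) ∖ Parcel C splits into 2 disjoint pieces (area 19.125, area 0.7292).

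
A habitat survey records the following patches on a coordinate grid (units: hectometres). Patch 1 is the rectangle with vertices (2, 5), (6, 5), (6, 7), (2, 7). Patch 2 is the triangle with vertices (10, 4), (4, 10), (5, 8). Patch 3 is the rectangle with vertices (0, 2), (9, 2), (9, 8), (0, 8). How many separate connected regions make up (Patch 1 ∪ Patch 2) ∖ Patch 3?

(Patch 1 ∪ Patch 2) ∖ Patch 3 splits into 2 disjoint pieces (area 1, area 0.1).

2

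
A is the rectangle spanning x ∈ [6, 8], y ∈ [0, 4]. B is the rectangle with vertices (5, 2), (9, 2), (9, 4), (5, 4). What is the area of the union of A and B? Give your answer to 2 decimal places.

By inclusion–exclusion:
Individual areas: |A| = 8, |B| = 8.
|A∩B|: x∈[6,8], y∈[2,4] → 2·2 = 4.
|A ∪ B| = 16 − 4 = 12.00.

12.00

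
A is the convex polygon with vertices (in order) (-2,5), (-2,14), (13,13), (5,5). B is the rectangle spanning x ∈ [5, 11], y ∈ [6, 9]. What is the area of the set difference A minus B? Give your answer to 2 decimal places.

|A| = 95.5, |A∩B| = 7.5.
|A ∖ B| = |A| − |A∩B| = 95.5 − 7.5 = 88.00.

88.00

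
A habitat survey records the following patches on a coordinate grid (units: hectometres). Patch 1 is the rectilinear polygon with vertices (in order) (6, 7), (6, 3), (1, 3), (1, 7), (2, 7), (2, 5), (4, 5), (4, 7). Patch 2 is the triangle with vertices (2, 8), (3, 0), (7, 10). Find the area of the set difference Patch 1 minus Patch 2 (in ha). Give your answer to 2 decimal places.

9.00

|Patch 1| = 16, |Patch 1∩Patch 2| = 7.
|Patch 1 ∖ Patch 2| = |Patch 1| − |Patch 1∩Patch 2| = 16 − 7 = 9.00.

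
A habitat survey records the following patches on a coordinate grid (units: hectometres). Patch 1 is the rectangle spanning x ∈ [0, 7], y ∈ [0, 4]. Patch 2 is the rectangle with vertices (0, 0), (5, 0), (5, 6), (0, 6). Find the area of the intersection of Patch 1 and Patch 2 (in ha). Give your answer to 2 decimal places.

20.00

|Patch 1∩Patch 2|: x∈[0,5], y∈[0,4] → 5·4 = 20.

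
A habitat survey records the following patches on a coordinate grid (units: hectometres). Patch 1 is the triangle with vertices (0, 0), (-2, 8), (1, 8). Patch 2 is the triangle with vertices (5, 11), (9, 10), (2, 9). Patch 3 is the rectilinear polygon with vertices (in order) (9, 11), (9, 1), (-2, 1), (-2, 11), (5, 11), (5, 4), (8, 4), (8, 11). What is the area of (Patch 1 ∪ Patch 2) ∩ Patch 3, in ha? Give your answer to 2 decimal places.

14.37

|Patch 1 ∪ Patch 2| = 17.5.
|(Patch 1 ∪ Patch 2) ∩ Patch 3| = 14.37.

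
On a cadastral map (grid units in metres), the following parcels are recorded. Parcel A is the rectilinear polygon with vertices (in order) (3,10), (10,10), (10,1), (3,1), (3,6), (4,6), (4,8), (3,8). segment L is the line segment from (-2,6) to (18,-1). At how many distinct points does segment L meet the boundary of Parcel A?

The segment meets the boundary at (10,1.8), (3,4.25).

2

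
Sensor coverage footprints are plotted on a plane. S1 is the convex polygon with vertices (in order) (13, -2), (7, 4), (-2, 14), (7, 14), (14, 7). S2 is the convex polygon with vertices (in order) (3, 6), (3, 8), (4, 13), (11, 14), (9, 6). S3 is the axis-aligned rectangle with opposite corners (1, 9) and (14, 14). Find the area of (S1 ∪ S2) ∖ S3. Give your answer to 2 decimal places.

71.42

|S1 ∪ S2| = 118.0727.
|(S1 ∪ S2) ∩ S3| = 46.65.
|(S1 ∪ S2) ∖ S3| = 118.0727 − 46.65 = 71.42.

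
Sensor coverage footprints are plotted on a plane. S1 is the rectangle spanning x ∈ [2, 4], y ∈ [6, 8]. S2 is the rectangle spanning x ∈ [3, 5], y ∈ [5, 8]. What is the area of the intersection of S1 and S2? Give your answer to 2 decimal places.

2.00

|S1∩S2|: x∈[3,4], y∈[6,8] → 1·2 = 2.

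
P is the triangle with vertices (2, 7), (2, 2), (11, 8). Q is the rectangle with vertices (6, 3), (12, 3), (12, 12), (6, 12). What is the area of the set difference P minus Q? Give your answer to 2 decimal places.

15.56

|P| = 22.5, |P∩Q| = 6.9444.
|P ∖ Q| = |P| − |P∩Q| = 22.5 − 6.9444 = 15.56.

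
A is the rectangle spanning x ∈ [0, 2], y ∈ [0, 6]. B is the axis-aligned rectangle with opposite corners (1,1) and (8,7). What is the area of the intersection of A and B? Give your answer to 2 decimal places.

5.00

|A∩B|: x∈[1,2], y∈[1,6] → 1·5 = 5.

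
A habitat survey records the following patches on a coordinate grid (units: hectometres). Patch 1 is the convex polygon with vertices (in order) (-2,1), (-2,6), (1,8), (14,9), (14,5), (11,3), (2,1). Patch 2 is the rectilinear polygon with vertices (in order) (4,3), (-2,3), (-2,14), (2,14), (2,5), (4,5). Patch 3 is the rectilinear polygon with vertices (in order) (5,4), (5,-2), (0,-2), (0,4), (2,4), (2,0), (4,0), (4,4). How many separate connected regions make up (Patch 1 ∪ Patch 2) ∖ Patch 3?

(Patch 1 ∪ Patch 2) ∖ Patch 3 is a single connected region.

1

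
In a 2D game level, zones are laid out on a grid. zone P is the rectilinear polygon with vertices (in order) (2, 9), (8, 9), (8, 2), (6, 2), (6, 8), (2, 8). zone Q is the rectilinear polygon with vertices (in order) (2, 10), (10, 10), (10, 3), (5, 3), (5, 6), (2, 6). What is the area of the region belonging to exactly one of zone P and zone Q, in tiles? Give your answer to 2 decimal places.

|zone P| = 18, |zone Q| = 47, |zone P∩zone Q| = 16.
|zone P △ zone Q| = |zone P| + |zone Q| − 2·|zone P∩zone Q| = 18 + 47 − 32 = 33.00.

33.00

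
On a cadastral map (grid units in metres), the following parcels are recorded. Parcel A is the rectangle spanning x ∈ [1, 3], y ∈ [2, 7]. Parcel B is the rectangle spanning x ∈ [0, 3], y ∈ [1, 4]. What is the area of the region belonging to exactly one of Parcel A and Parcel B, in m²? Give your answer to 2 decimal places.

11.00

|Parcel A∩Parcel B|: x∈[1,3], y∈[2,4] → 2·2 = 4.
|Parcel A △ Parcel B| = |Parcel A| + |Parcel B| − 2·|Parcel A∩Parcel B| = 10 + 9 − 8 = 11.00.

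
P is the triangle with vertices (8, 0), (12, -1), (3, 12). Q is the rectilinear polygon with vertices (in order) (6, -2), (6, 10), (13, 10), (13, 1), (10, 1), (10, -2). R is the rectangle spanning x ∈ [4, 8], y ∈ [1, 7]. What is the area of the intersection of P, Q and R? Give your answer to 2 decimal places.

7.28

The intersection is the polygon with vertices (6,4.8), (6,7), (6.462,7), (8,4.778), (8,1), (7.583,1).
By the shoelace formula its area is 7.28.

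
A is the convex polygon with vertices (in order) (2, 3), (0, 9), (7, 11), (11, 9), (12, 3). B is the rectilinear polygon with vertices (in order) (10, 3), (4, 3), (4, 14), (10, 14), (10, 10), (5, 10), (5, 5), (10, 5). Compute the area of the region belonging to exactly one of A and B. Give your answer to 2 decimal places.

|A| = 74, |B| = 41, |A∩B| = 19.7143.
|A △ B| = |A| + |B| − 2·|A∩B| = 74 + 41 − 39.4286 = 75.57.

75.57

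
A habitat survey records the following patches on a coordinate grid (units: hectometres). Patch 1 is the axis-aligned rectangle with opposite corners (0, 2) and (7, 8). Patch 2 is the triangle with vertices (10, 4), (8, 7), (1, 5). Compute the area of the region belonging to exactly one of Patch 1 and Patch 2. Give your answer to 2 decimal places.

40.21

|Patch 1| = 42, |Patch 2| = 12.5, |Patch 1∩Patch 2| = 7.1429.
|Patch 1 △ Patch 2| = |Patch 1| + |Patch 2| − 2·|Patch 1∩Patch 2| = 42 + 12.5 − 14.2857 = 40.21.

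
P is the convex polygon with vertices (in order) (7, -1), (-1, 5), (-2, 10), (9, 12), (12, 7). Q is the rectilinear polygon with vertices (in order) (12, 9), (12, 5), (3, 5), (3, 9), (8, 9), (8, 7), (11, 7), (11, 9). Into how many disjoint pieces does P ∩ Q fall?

1

P ∩ Q is a single connected region.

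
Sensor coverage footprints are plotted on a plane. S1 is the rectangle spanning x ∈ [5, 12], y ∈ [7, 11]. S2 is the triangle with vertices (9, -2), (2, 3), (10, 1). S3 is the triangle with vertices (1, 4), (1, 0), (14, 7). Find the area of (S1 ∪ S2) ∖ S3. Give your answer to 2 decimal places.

|S1 ∪ S2| = 41.
|(S1 ∪ S2) ∩ S3| = 1.424.
|(S1 ∪ S2) ∖ S3| = 41 − 1.424 = 39.58.

39.58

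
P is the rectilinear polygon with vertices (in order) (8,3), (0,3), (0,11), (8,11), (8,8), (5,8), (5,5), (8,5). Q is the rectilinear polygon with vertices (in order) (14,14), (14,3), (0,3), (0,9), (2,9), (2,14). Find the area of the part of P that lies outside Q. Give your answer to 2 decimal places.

|P| = 55, |P∩Q| = 51.
|P ∖ Q| = |P| − |P∩Q| = 55 − 51 = 4.00.

4.00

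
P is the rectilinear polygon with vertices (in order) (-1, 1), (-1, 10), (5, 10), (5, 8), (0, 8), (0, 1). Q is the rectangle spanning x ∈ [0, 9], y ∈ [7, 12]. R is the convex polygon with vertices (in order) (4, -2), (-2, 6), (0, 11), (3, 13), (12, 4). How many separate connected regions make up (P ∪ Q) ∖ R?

4

(P ∪ Q) ∖ R splits into 4 disjoint pieces (area 0.45, area 0.75, area 12.5, area 3).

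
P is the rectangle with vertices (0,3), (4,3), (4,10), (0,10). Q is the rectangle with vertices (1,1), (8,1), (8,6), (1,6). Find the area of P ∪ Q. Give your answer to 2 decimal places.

By inclusion–exclusion:
Individual areas: |P| = 28, |Q| = 35.
|P∩Q|: x∈[1,4], y∈[3,6] → 3·3 = 9.
|P ∪ Q| = 63 − 9 = 54.00.

54.00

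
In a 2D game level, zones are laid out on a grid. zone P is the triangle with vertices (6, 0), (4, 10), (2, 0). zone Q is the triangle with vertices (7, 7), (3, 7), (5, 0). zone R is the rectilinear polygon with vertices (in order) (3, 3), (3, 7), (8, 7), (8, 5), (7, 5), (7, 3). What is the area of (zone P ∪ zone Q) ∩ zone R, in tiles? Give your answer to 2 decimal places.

The region (zone P ∪ zone Q) ∩ zone R is the polygon with vertices (3.235,6.176), (3,7), (3.4,7), (4.6,7), (7,7), (5.857,3), (3,3), (3,5).
By the shoelace formula its area is 13.48.

13.48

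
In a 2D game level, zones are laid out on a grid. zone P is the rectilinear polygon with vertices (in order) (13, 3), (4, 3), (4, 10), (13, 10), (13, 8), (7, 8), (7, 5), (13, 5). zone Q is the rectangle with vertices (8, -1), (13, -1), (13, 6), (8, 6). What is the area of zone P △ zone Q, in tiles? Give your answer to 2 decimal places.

60.00

|zone P| = 45, |zone Q| = 35, |zone P∩zone Q| = 10.
|zone P △ zone Q| = |zone P| + |zone Q| − 2·|zone P∩zone Q| = 45 + 35 − 20 = 60.00.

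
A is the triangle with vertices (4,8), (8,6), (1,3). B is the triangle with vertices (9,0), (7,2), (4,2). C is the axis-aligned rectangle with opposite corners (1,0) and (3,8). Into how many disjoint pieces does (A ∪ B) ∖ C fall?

2

(A ∪ B) ∖ C splits into 2 disjoint pieces (area 10.5238, area 3).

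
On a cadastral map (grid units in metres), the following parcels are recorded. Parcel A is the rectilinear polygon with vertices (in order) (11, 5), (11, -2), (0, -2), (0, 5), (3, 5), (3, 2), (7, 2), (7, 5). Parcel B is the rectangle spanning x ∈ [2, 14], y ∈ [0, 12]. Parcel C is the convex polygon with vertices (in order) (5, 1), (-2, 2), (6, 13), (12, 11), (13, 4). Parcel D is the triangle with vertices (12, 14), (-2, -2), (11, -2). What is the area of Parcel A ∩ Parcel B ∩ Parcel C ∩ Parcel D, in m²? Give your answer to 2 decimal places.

14.75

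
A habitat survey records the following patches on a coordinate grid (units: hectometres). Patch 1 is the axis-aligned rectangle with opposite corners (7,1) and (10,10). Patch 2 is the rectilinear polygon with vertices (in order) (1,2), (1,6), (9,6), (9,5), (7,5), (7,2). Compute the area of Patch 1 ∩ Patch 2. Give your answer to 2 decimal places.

2.00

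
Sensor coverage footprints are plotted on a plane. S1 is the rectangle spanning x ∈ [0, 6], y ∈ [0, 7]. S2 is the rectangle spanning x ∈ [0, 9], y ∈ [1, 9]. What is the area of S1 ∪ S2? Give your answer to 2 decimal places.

78.00

By inclusion–exclusion:
Individual areas: |S1| = 42, |S2| = 72.
|S1∩S2|: x∈[0,6], y∈[1,7] → 6·6 = 36.
|S1 ∪ S2| = 114 − 36 = 78.00.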